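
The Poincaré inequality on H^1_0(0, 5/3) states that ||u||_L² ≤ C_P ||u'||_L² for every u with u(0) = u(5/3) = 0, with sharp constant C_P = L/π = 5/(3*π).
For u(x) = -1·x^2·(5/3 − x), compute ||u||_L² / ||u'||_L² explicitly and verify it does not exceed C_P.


||u||_L² / ||u'||_L² = 5*sqrt(14)/42 < C_P = 5/(3*π).

u(x) = -1·x^2·(5/3 − x), so u'(x) = x*(9*x - 10)/3.
u(x) = -1·x^2·(5/3 − x) vanishes at x = 0 and x = 5/3, so u ∈ H^1_0(0, 5/3). Differentiate via the product rule and integrate the resulting polynomials term by term.
  ∫_0^5/3 u² dx = ∫_0^5/3 (x^6 - 10*x^5/3 + 25*x^4/9) dx. Term by term:
    ∫_0^5/3 x^6 dx = 78125/15309;  ∫_0^5/3 -10*x^5/3 dx = -78125/6561;  ∫_0^5/3 25*x^4/9 dx = 15625/2187.
  Sum: 78125/15309 − 78125/6561 + 15625/2187 = 15625/45927.
  ∫_0^5/3 (u')² dx = ∫_0^5/3 (9*x^4 - 20*x^3 + 100*x^2/9) dx. Term by term:
    ∫_0^5/3 9*x^4 dx = 625/27;  ∫_0^5/3 -20*x^3 dx = -3125/81;  ∫_0^5/3 100*x^2/9 dx = 12500/729.
  Sum: 625/27 − 3125/81 + 12500/729 = 1250/729.
∫_0^5/3 u² dx = 15625/45927, so ||u||_L² = 125*sqrt(7)/567.
∫_0^5/3 (u')² dx = 1250/729, so ||u'||_L² = 25*sqrt(2)/27.
Ratio ||u||_L² / ||u'||_L² = 5*sqrt(14)/42.
Sharp Poincaré constant on H^1_0(0, 5/3) is C_P = L/π = 5/(3*π), achieved by sin(3*π/5·x).
A polynomial bump cannot attain the sharp Poincaré constant (only the first sine eigenfunction does), so the ratio is strictly less than C_P, consistent with ||u||_L² ≤ C_P ||u'||_L².


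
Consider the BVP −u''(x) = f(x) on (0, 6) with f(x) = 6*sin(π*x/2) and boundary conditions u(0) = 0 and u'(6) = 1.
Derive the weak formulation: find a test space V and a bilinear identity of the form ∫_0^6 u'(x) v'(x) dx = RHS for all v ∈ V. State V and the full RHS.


V = {v ∈ H^1(0, 6) : v(0) = 0} (test functions vanish at x = 0 where u is specified); weak form: ∫_0^6 u'v' dx = ∫_0^6 (6*sin(π*x/2)) v dx + v(6) for all v ∈ V.

Multiply both sides by a test function v and integrate from 0 to 6:
  ∫_0^6 −u''(x) v(x) dx = ∫_0^6 f(x) v(x) dx.
Integrate the LHS by parts once:
  ∫_0^6 −u'' v dx = −[u'(x) v(x)]_0^6 + ∫_0^6 u'(x) v'(x) dx.
Thus ∫_0^6 u'(x) v'(x) dx = ∫_0^6 f(x) v(x) dx + [u'(x) v(x)]_0^6.
Choose V so that boundary terms are either known or forced to vanish.
Mixed BC: u(0) = 0 (Dirichlet) and u'(6) = 1 (Neumann). Define V = {v ∈ H^1(0, 6) : v(0) = 0}. Then [u' v]_0^6 = u'(6)·v(6) − u'(0)·0 = v(6).
Weak formulation: find u (satisfying any essential BC) such that ∫_0^6 u'(x) v'(x) dx = ∫_0^6 f v dx + v(6) for all v ∈ V (Dirichlet at 0 absorbed into V; Neumann datum at x = 6 contributes the boundary term).
Substituting f(x) = 6*sin(π*x/2), the right-hand side is ∫_0^6 (6*sin(π*x/2)) v dx + v(6).


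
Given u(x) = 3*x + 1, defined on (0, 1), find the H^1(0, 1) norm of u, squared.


||u||_{H^1}^2 = 16

The H^1 norm (squared) on an interval (0, L) is
  ||u||_{H^1}^2 = ∫_0^L u(x)^2 dx + ∫_0^L u'(x)^2 dx.
Compute u'(x) = 3.
Then u(x)^2 = 9*x**2 + 6*x + 1 and u'(x)^2 = 9.
Integrate each monomial from 0 to 1 using ∫_0^1 c·x^n dx = c·1^(n+1)/(n+1):
  ∫_0^1 u(x)^2 dx = ∫_0^1 (9*x^2 + 6*x + 1) dx. Term by term:
    ∫_0^1 9*x^2 dx = 3;  ∫_0^1 6*x dx = 3;  ∫_0^1 1 dx = 1.
  Sum: 3 + 3 + 1 = 7.
  ∫_0^1 u'(x)^2 dx = ∫_0^1 (9) dx. Term by term:
    ∫_0^1 9 dx = 9.
Adding: ||u||_{H^1}^2 = 7 + 9 = 16.


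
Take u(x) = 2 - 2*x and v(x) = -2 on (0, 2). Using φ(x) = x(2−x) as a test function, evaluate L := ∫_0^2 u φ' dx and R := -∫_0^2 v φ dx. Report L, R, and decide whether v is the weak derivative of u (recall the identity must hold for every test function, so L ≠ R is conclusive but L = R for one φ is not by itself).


LHS = 8/3, RHS = 8/3. Yes, v = u' weakly.

u(x) = 2 - 2*x, classical derivative u'(x) = -2.
φ(x) = x(2−x), so φ'(x) = 2 - 2*x.
Note φ(0) = φ(2) = 0, so the boundary term u·φ vanishes.
LHS = ∫_0^2 u(x) φ'(x) dx = ∫_0^2 (4*x^2 - 8*x + 4) dx. Term by term:
  ∫_0^2 4*x^2 dx = 32/3;  ∫_0^2 -8*x dx = -16;  ∫_0^2 4 dx = 8.
Sum: 32/3 − 16 + 8 = 8/3.
So LHS = 8/3.
∫_0^2 v(x) φ(x) dx = ∫_0^2 (2*x^2 - 4*x) dx. Term by term:
  ∫_0^2 2*x^2 dx = 16/3;  ∫_0^2 -4*x dx = -8.
Sum: 16/3 − 8 = -8/3.
So RHS = -∫_0^2 v(x) φ(x) dx = 8/3.
LHS = RHS, so the identity holds for this test φ.
Moreover u is smooth here and v(x) = u'(x) = -2 pointwise, so the identity holds for every test function. Hence v is the weak derivative of u.


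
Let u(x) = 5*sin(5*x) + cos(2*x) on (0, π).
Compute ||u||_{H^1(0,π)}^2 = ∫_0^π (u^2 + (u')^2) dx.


||u||_{H^1(0,π)}^2 = 500/21 + 655*π/2

u'(x) = -2*sin(2*x) + 25*cos(5*x).
Expand u² and (u')² and integrate term by term on (0, π), using: for integers n ≥ 1, ∫_0^π sin²(nx) dx = ∫_0^π cos²(nx) dx = π/2; for n ≠ n', ∫_0^π sin(nx)sin(n'x) dx = ∫_0^π cos(nx)cos(n'x) dx = 0; and by product-to-sum, ∫_0^π sin(nx)cos(n'x) dx = ½∫_0^π [sin((n+n')x) + sin((n−n')x)] dx, which is 0 when n+n' is even and 2n/(n²−n'²) when n+n' is odd (it need not vanish on (0, π)).
  u² squared terms: (5)²·∫sin(5x)² dx = 25·π/2 = 25*π/2;  (1)²·∫cos(2x)² dx = 1·π/2 = π/2.
  u² cross terms: 2·(5)·(1)·∫sin(5x)·cos(2x) dx = 10·(10/21) = 100/21.
  So ∫_0^π u² dx = 25*π/2 + π/2 + 100/21 = 100/21 + 13*π.
  (u')² squared terms: (-2)²·∫sin(2x)² dx = 4·π/2 = 2*π;  (25)²·∫cos(5x)² dx = 625·π/2 = 625*π/2.
  (u')² cross terms: 2·(-2)·(25)·∫sin(2x)·cos(5x) dx = -100·(-4/21) = 400/21.
  So ∫_0^π (u')² dx = 2*π + 625*π/2 + 400/21 = 400/21 + 629*π/2.
||u||_{H^1}^2 = (100/21 + 13*π) + (400/21 + 629*π/2) = 500/21 + 655*π/2.


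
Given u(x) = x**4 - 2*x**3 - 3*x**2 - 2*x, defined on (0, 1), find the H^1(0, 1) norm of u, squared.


||u||_{H^1}^2 = 905/18

The H^1 norm (squared) on an interval (0, L) is
  ||u||_{H^1}^2 = ∫_0^L u(x)^2 dx + ∫_0^L u'(x)^2 dx.
Compute u'(x) = 4*x**3 - 6*x**2 - 6*x - 2.
Then u(x)^2 = x**8 - 4*x**7 - 2*x**6 + 8*x**5 + 17*x**4 + 12*x**3 + 4*x**2 and u'(x)^2 = 16*x**6 - 48*x**5 - 12*x**4 + 56*x**3 + 60*x**2 + 24*x + 4.
Integrate each monomial from 0 to 1 using ∫_0^1 c·x^n dx = c·1^(n+1)/(n+1):
  ∫_0^1 u(x)^2 dx = ∫_0^1 (x^8 - 4*x^7 - 2*x^6 + 8*x^5 + 17*x^4 + 12*x^3 + 4*x^2) dx. Term by term:
    ∫_0^1 x^8 dx = 1/9;  ∫_0^1 -4*x^7 dx = -1/2;  ∫_0^1 -2*x^6 dx = -2/7;
    ∫_0^1 8*x^5 dx = 4/3;  ∫_0^1 17*x^4 dx = 17/5;  ∫_0^1 12*x^3 dx = 3;
    ∫_0^1 4*x^2 dx = 4/3.
  Sum: 1/9 − 1/2 − 2/7 + 4/3 + 17/5 + 3 + 4/3 = 5287/630.
  ∫_0^1 u'(x)^2 dx = ∫_0^1 (16*x^6 - 48*x^5 - 12*x^4 + 56*x^3 + 60*x^2 + 24*x + 4) dx. Term by term:
    ∫_0^1 16*x^6 dx = 16/7;  ∫_0^1 -48*x^5 dx = -8;  ∫_0^1 -12*x^4 dx = -12/5;
    ∫_0^1 56*x^3 dx = 14;  ∫_0^1 60*x^2 dx = 20;  ∫_0^1 24*x dx = 12;
    ∫_0^1 4 dx = 4.
  Sum: 16/7 − 8 − 12/5 + 14 + 20 + 12 + 4 = 1466/35.
Adding: ||u||_{H^1}^2 = 5287/630 + 1466/35 = 905/18.


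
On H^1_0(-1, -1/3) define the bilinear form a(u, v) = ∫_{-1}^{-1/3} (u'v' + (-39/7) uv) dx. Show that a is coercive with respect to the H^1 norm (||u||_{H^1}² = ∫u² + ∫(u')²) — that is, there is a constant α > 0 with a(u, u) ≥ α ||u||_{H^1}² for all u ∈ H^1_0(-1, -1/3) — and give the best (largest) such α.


α = 3*(-52 + 21*π^2)/(7*(4 + 9*π^2))

Coercivity of a(·,·) on H^1_0(-1, -1/3) means a(u, u) ≥ α ||u||_{H^1}² for every u ∈ H^1_0.
The interval has length L = 2/3, and Poincaré/coercivity depend only on L. Here a(u, u) = ∫(u')² + (-39/7)·∫u².
Here c = -39/7 < 0 with |c| < (π/L)² = 9*π^2/4, so coercivity still holds. The condition a(u,u) ≥ α||u||_{H^1}² reads (1−α)∫(u')² ≥ (α−c)∫u². Any admissible α is ≤ 1 (rapidly oscillating u have ∫u²/∫(u')² → 0), and α = 1 would force 0 ≥ (1−c)∫u², impossible since c < 1; so 1−α > 0. By the sharp Poincaré inequality on H^1_0 of an interval of length L, ∫(u')² ≥ (π/L)²∫u² with equality for the first sine mode sin(π(x−x₀)/L) (x₀ the left endpoint), so the inequality holds for all u iff (1−α)(π/L)² ≥ α − c, i.e. α ≤ ((π/L)² + c)/((π/L)² + 1) = (1 + c(L/π)²)/(1 + (L/π)²). (Direct route, valid since c ≤ 0: Poincaré gives c∫u² ≥ c(L/π)²∫(u')², so a(u,u) ≥ (1 + c(L/π)²)∫(u')², while ||u||_{H^1}² ≤ (1 + (L/π)²)∫(u')²; dividing yields the same α.) With (π/L)² = 9*π^2/4 and c = -39/7, the largest admissible constant is α = ((π/L)² + c)/((π/L)² + 1).
Simplifying, α = 3*(-52 + 21*π^2)/(7*(4 + 9*π^2)).


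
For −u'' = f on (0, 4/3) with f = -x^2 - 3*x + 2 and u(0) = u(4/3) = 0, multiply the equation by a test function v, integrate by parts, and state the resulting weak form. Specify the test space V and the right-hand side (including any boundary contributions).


V = H^1_0(0, 4/3) (so v(0) = v(4/3) = 0); weak form: ∫_0^4/3 u'v' dx = ∫_0^4/3 (-x^2 - 3*x + 2) v dx for all v ∈ V.

Multiply both sides by a test function v and integrate from 0 to 4/3:
  ∫_0^4/3 −u''(x) v(x) dx = ∫_0^4/3 f(x) v(x) dx.
Integrate the LHS by parts once:
  ∫_0^4/3 −u'' v dx = −[u'(x) v(x)]_0^4/3 + ∫_0^4/3 u'(x) v'(x) dx.
Thus ∫_0^4/3 u'(x) v'(x) dx = ∫_0^4/3 f(x) v(x) dx + [u'(x) v(x)]_0^4/3.
Choose V so that boundary terms are either known or forced to vanish.
u is Dirichlet: u(0) = u(4/3) = 0. Let V = H^1_0(0, 4/3); then v(0) = v(4/3) = 0, and [u' v]_0^4/3 = 0.
Weak formulation: find u (satisfying any essential BC) such that ∫_0^4/3 u'(x) v'(x) dx = ∫_0^4/3 f v dx for all v ∈ V.
Substituting f(x) = -x^2 - 3*x + 2, the right-hand side is ∫_0^4/3 (-x^2 - 3*x + 2) v dx.


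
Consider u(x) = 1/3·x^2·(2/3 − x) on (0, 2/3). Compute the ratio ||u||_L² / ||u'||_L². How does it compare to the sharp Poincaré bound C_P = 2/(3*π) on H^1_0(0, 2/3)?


||u||_L² / ||u'||_L² = sqrt(14)/21 < C_P = 2/(3*π).

u(x) = 1/3·x^2·(2/3 − x), so u'(x) = x*(4 - 9*x)/9.
u(x) = 1/3·x^2·(2/3 − x) vanishes at x = 0 and x = 2/3, so u ∈ H^1_0(0, 2/3). Differentiate via the product rule and integrate the resulting polynomials term by term.
  ∫_0^2/3 u² dx = ∫_0^2/3 (x^6/9 - 4*x^5/27 + 4*x^4/81) dx. Term by term:
    ∫_0^2/3 x^6/9 dx = 128/137781;  ∫_0^2/3 -4*x^5/27 dx = -128/59049;  ∫_0^2/3 4*x^4/81 dx = 128/98415.
  Sum: 128/137781 − 128/59049 + 128/98415 = 128/2066715.
  ∫_0^2/3 (u')² dx = ∫_0^2/3 (x^4 - 8*x^3/9 + 16*x^2/81) dx. Term by term:
    ∫_0^2/3 x^4 dx = 32/1215;  ∫_0^2/3 -8*x^3/9 dx = -32/729;  ∫_0^2/3 16*x^2/81 dx = 128/6561.
  Sum: 32/1215 − 32/729 + 128/6561 = 64/32805.
∫_0^2/3 u² dx = 128/2066715, so ||u||_L² = 8*sqrt(70)/8505.
∫_0^2/3 (u')² dx = 64/32805, so ||u'||_L² = 8*sqrt(5)/405.
Ratio ||u||_L² / ||u'||_L² = sqrt(14)/21.
Sharp Poincaré constant on H^1_0(0, 2/3) is C_P = L/π = 2/(3*π), achieved by sin(3*π/2·x).
A polynomial bump cannot attain the sharp Poincaré constant (only the first sine eigenfunction does), so the ratio is strictly less than C_P, consistent with ||u||_L² ≤ C_P ||u'||_L².


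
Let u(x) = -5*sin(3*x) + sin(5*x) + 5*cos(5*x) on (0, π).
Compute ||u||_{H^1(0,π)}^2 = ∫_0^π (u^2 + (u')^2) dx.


||u||_{H^1(0,π)}^2 = 463*π

u'(x) = -25*sin(5*x) - 15*cos(3*x) + 5*cos(5*x).
Expand u² and (u')² and integrate term by term on (0, π), using: for integers n ≥ 1, ∫_0^π sin²(nx) dx = ∫_0^π cos²(nx) dx = π/2; for n ≠ n', ∫_0^π sin(nx)sin(n'x) dx = ∫_0^π cos(nx)cos(n'x) dx = 0; and by product-to-sum, ∫_0^π sin(nx)cos(n'x) dx = ½∫_0^π [sin((n+n')x) + sin((n−n')x)] dx, which is 0 when n+n' is even and 2n/(n²−n'²) when n+n' is odd (it need not vanish on (0, π)).
  u² squared terms: (-5)²·∫sin(3x)² dx = 25·π/2 = 25*π/2;  (5)²·∫cos(5x)² dx = 25·π/2 = 25*π/2;  (1)²·∫sin(5x)² dx = 1·π/2 = π/2.
  u² cross terms: 2·(-5)·(5)·∫sin(3x)·cos(5x) dx = -50·(0) = 0;  2·(-5)·(1)·∫sin(3x)·sin(5x) dx = -10·(0) = 0;  2·(5)·(1)·∫cos(5x)·sin(5x) dx = 10·(0) = 0.
  So ∫_0^π u² dx = 25*π/2 + 25*π/2 + π/2 + 0 + 0 + 0 = 51*π/2.
  (u')² squared terms: (-25)²·∫sin(5x)² dx = 625·π/2 = 625*π/2;  (-15)²·∫cos(3x)² dx = 225·π/2 = 225*π/2;  (5)²·∫cos(5x)² dx = 25·π/2 = 25*π/2.
  (u')² cross terms: 2·(-25)·(-15)·∫sin(5x)·cos(3x) dx = 750·(0) = 0;  2·(-25)·(5)·∫sin(5x)·cos(5x) dx = -250·(0) = 0;  2·(-15)·(5)·∫cos(3x)·cos(5x) dx = -150·(0) = 0.
  So ∫_0^π (u')² dx = 625*π/2 + 225*π/2 + 25*π/2 + 0 + 0 + 0 = 875*π/2.
||u||_{H^1}^2 = (51*π/2) + (875*π/2) = 463*π.


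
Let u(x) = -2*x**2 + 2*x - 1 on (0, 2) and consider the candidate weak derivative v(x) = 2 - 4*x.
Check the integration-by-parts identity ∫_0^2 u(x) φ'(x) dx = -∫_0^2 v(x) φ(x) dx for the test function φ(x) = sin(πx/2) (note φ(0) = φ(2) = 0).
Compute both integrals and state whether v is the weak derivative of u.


LHS = 8/π, RHS = 8/π. Yes, v = u' weakly.

u(x) = -2*x**2 + 2*x - 1, classical derivative u'(x) = 2 - 4*x.
φ(x) = sin(πx/2), so φ'(x) = π*cos(π*x/2)/2.
Note φ(0) = φ(2) = 0, so the boundary term u·φ vanishes.
LHS = ∫_0^2 u(x) φ'(x) dx = ∫_0^2 (-π*x^2*cos(π*x/2) + π*x*cos(π*x/2) - π*cos(π*x/2)/2) dx. Term by term:
  ∫_0^2 -π*cos(π*x/2)/2 dx = 0;  ∫_0^2 π*x*cos(π*x/2) dx = -8/π;  ∫_0^2 -π*x^2*cos(π*x/2) dx = 16/π.
Sum: 0 − 8/π + 16/π = 8/π.
So LHS = 8/π.
∫_0^2 v(x) φ(x) dx = ∫_0^2 (-4*x*sin(π*x/2) + 2*sin(π*x/2)) dx. Term by term:
  ∫_0^2 2*sin(π*x/2) dx = 8/π;  ∫_0^2 -4*x*sin(π*x/2) dx = -16/π.
Sum: 8/π − 16/π = -8/π.
So RHS = -∫_0^2 v(x) φ(x) dx = 8/π.
LHS = RHS, so the identity holds for this test φ.
Moreover u is smooth here and v(x) = u'(x) = 2 - 4*x pointwise, so the identity holds for every test function. Hence v is the weak derivative of u.


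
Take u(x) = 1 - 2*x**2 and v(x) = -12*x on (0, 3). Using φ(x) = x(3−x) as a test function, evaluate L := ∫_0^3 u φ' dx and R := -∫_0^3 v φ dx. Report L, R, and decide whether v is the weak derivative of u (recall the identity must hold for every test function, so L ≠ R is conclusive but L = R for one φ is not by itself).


LHS = 27, RHS = 81. No, v is not the weak derivative of u.

u(x) = 1 - 2*x**2, classical derivative u'(x) = -4*x.
φ(x) = x(3−x), so φ'(x) = 3 - 2*x.
Note φ(0) = φ(3) = 0, so the boundary term u·φ vanishes.
LHS = ∫_0^3 u(x) φ'(x) dx = ∫_0^3 (4*x^3 - 6*x^2 - 2*x + 3) dx. Term by term:
  ∫_0^3 4*x^3 dx = 81;  ∫_0^3 -6*x^2 dx = -54;  ∫_0^3 -2*x dx = -9;
  ∫_0^3 3 dx = 9.
Sum: 81 − 54 − 9 + 9 = 27.
So LHS = 27.
∫_0^3 v(x) φ(x) dx = ∫_0^3 (12*x^3 - 36*x^2) dx. Term by term:
  ∫_0^3 12*x^3 dx = 243;  ∫_0^3 -36*x^2 dx = -324.
Sum: 243 − 324 = -81.
So RHS = -∫_0^3 v(x) φ(x) dx = 81.
LHS − RHS = -54 ≠ 0, so the identity fails.
(For a valid weak derivative the identity must hold for EVERY test function, in particular this one. The failure shows v is NOT the weak derivative of u.)
Correct weak derivative would be u'(x) = -4*x.


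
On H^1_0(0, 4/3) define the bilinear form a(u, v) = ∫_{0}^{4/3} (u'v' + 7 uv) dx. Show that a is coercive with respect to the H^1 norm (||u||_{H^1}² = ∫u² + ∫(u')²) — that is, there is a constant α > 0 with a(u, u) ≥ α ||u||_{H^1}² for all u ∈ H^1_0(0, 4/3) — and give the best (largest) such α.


α = 1

Coercivity of a(·,·) on H^1_0(0, 4/3) means a(u, u) ≥ α ||u||_{H^1}² for every u ∈ H^1_0.
The interval has length L = 4/3, and Poincaré/coercivity depend only on L. Here a(u, u) = ∫(u')² + (7)·∫u².
Here c = 7 ≥ 1, so a(u,u) = ∫(u')² + c∫u² ≥ ∫(u')² + ∫u² = ||u||_{H^1}², i.e. α = 1 works. No larger α is possible: a(u,u) ≥ α||u||_{H^1}² means (1−α)∫(u')² ≥ (α−c)∫u², and for the modes u_n = sin(nπ(x−x₀)/L) (x₀ the left endpoint) one has ∫u_n²/∫(u_n')² = (L/(nπ))² → 0, so a(u_n,u_n)/||u_n||_{H^1}² → 1. Hence the optimal constant is α = 1.
Therefore α = 1.


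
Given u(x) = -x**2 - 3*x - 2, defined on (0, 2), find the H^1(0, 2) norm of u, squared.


||u||_{H^1}^2 = 2246/15

The H^1 norm (squared) on an interval (0, L) is
  ||u||_{H^1}^2 = ∫_0^L u(x)^2 dx + ∫_0^L u'(x)^2 dx.
Compute u'(x) = -2*x - 3.
Then u(x)^2 = x**4 + 6*x**3 + 13*x**2 + 12*x + 4 and u'(x)^2 = 4*x**2 + 12*x + 9.
Integrate each monomial from 0 to 2 using ∫_0^2 c·x^n dx = c·2^(n+1)/(n+1):
  ∫_0^2 u(x)^2 dx = ∫_0^2 (x^4 + 6*x^3 + 13*x^2 + 12*x + 4) dx. Term by term:
    ∫_0^2 x^4 dx = 32/5;  ∫_0^2 6*x^3 dx = 24;  ∫_0^2 13*x^2 dx = 104/3;
    ∫_0^2 12*x dx = 24;  ∫_0^2 4 dx = 8.
  Sum: 32/5 + 24 + 104/3 + 24 + 8 = 1456/15.
  ∫_0^2 u'(x)^2 dx = ∫_0^2 (4*x^2 + 12*x + 9) dx. Term by term:
    ∫_0^2 4*x^2 dx = 32/3;  ∫_0^2 12*x dx = 24;  ∫_0^2 9 dx = 18.
  Sum: 32/3 + 24 + 18 = 158/3.
Adding: ||u||_{H^1}^2 = 1456/15 + 158/3 = 2246/15.


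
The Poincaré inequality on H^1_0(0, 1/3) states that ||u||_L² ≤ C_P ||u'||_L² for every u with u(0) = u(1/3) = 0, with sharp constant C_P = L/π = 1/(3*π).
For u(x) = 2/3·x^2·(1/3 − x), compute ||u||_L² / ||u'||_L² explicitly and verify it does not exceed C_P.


||u||_L² / ||u'||_L² = sqrt(14)/42 < C_P = 1/(3*π).

u(x) = 2/3·x^2·(1/3 − x), so u'(x) = 2*x*(2 - 9*x)/9.
u(x) = 2/3·x^2·(1/3 − x) vanishes at x = 0 and x = 1/3, so u ∈ H^1_0(0, 1/3). Differentiate via the product rule and integrate the resulting polynomials term by term.
  ∫_0^1/3 u² dx = ∫_0^1/3 (4*x^6/9 - 8*x^5/27 + 4*x^4/81) dx. Term by term:
    ∫_0^1/3 4*x^6/9 dx = 4/137781;  ∫_0^1/3 -8*x^5/27 dx = -4/59049;  ∫_0^1/3 4*x^4/81 dx = 4/98415.
  Sum: 4/137781 − 4/59049 + 4/98415 = 4/2066715.
  ∫_0^1/3 (u')² dx = ∫_0^1/3 (4*x^4 - 16*x^3/9 + 16*x^2/81) dx. Term by term:
    ∫_0^1/3 4*x^4 dx = 4/1215;  ∫_0^1/3 -16*x^3/9 dx = -4/729;  ∫_0^1/3 16*x^2/81 dx = 16/6561.
  Sum: 4/1215 − 4/729 + 16/6561 = 8/32805.
∫_0^1/3 u² dx = 4/2066715, so ||u||_L² = 2*sqrt(35)/8505.
∫_0^1/3 (u')² dx = 8/32805, so ||u'||_L² = 2*sqrt(10)/405.
Ratio ||u||_L² / ||u'||_L² = sqrt(14)/42.
Sharp Poincaré constant on H^1_0(0, 1/3) is C_P = L/π = 1/(3*π), achieved by sin(3*π·x).
A polynomial bump cannot attain the sharp Poincaré constant (only the first sine eigenfunction does), so the ratio is strictly less than C_P, consistent with ||u||_L² ≤ C_P ||u'||_L².


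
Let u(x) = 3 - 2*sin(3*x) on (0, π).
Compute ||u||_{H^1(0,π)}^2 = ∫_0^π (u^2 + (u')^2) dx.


||u||_{H^1(0,π)}^2 = -8 + 29*π

u'(x) = -6*cos(3*x).
Expand u² and (u')² and integrate term by term on (0, π), using: for integers n ≥ 1, ∫_0^π sin²(nx) dx = ∫_0^π cos²(nx) dx = π/2; for n ≠ n', ∫_0^π sin(nx)sin(n'x) dx = ∫_0^π cos(nx)cos(n'x) dx = 0; and by product-to-sum, ∫_0^π sin(nx)cos(n'x) dx = ½∫_0^π [sin((n+n')x) + sin((n−n')x)] dx, which is 0 when n+n' is even and 2n/(n²−n'²) when n+n' is odd (it need not vanish on (0, π)). For the constant mode: ∫_0^π 1 dx = π, ∫_0^π cos(nx) dx = 0, ∫_0^π sin(nx) dx = (1−(−1)^n)/n.
  u² squared terms: (3)²·∫1 dx = 9·π = 9*π;  (-2)²·∫sin(3x)² dx = 4·π/2 = 2*π.
  u² cross terms: 2·(3)·(-2)·∫1·sin(3x) dx = -12·(2/3) = -8.
  So ∫_0^π u² dx = 9*π + 2*π − 8 = -8 + 11*π.
  (u')² squared terms: (-6)²·∫cos(3x)² dx = 36·π/2 = 18*π.
  So ∫_0^π (u')² dx = 18*π.
||u||_{H^1}^2 = (-8 + 11*π) + (18*π) = -8 + 29*π.


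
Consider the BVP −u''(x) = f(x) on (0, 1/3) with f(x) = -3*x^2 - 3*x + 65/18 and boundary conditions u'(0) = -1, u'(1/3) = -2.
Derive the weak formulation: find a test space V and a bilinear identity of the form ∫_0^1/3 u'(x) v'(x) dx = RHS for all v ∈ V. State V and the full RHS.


V = H^1(0, 1/3) (v unrestricted at boundary; u is determined up to an additive constant); weak form: ∫_0^1/3 u'v' dx = ∫_0^1/3 (-3*x^2 - 3*x + 65/18) v dx − 2·v(1/3) + v(0) for all v ∈ V.

Multiply both sides by a test function v and integrate from 0 to 1/3:
  ∫_0^1/3 −u''(x) v(x) dx = ∫_0^1/3 f(x) v(x) dx.
Integrate the LHS by parts once:
  ∫_0^1/3 −u'' v dx = −[u'(x) v(x)]_0^1/3 + ∫_0^1/3 u'(x) v'(x) dx.
Thus ∫_0^1/3 u'(x) v'(x) dx = ∫_0^1/3 f(x) v(x) dx + [u'(x) v(x)]_0^1/3.
Choose V so that boundary terms are either known or forced to vanish.
u has inhomogeneous Neumann u'(0) = -1, u'(1/3) = -2. [u' v]_0^1/3 = (-2)·v(1/3) − (-1)·v(0) = − 2·v(1/3) + v(0). Take V = H^1(0, 1/3); boundary term becomes part of RHS.
Weak formulation: find u (satisfying any essential BC) such that ∫_0^1/3 u'(x) v'(x) dx = ∫_0^1/3 f v dx − 2·v(1/3) + v(0) for all v ∈ V (Neumann data are natural BCs: they enter the RHS as boundary terms).
Substituting f(x) = -3*x^2 - 3*x + 65/18, the right-hand side is ∫_0^1/3 (-3*x^2 - 3*x + 65/18) v dx − 2·v(1/3) + v(0).
Compatibility check (pure Neumann): taking v ≡ 1 ∈ V gives 0 = ∫_0^1/3 f dx + (-2) − (-1), i.e. ∫_0^1/3 f dx must equal u'(0) − u'(1/3) = 1. Indeed ∫_0^1/3 (-3*x^2 - 3*x + 65/18) dx = 1, so the data are compatible. The solution is then unique only up to an additive constant (fix it e.g. by requiring ∫_0^1/3 u dx = 0).


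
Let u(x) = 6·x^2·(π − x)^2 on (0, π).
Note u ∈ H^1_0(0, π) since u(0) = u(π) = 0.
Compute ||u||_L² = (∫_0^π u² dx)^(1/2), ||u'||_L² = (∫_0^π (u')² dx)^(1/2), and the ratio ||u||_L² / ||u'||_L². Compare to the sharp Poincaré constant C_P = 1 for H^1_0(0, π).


||u||_L² / ||u'||_L² = sqrt(3)*π/6 < C_P = 1.

u(x) = 6·x^2·(π − x)^2, so u'(x) = 12*x*(x - π)*(2*x - π).
u(x) = 6·x^2·(π − x)^2 vanishes at x = 0 and x = π, so u ∈ H^1_0(0, π). Differentiate via the product rule and integrate the resulting polynomials term by term.
  ∫_0^π u² dx = ∫_0^π (36*x^8 - 144*π*x^7 + 216*π^2*x^6 - 144*π^3*x^5 + 36*π^4*x^4) dx. Term by term:
    ∫_0^π 36*x^8 dx = 4*π^9;  ∫_0^π -144*π*x^7 dx = -18*π^9;  ∫_0^π 216*π^2*x^6 dx = 216*π^9/7;
    ∫_0^π -144*π^3*x^5 dx = -24*π^9;  ∫_0^π 36*π^4*x^4 dx = 36*π^9/5.
  Sum: 4*π^9 − 18*π^9 + 216*π^9/7 − 24*π^9 + 36*π^9/5 = 2*π^9/35.
  ∫_0^π (u')² dx = ∫_0^π (576*x^6 - 1728*π*x^5 + 1872*π^2*x^4 - 864*π^3*x^3 + 144*π^4*x^2) dx. Term by term:
    ∫_0^π 576*x^6 dx = 576*π^7/7;  ∫_0^π -1728*π*x^5 dx = -288*π^7;  ∫_0^π 1872*π^2*x^4 dx = 1872*π^7/5;
    ∫_0^π -864*π^3*x^3 dx = -216*π^7;  ∫_0^π 144*π^4*x^2 dx = 48*π^7.
  Sum: 576*π^7/7 − 288*π^7 + 1872*π^7/5 − 216*π^7 + 48*π^7 = 24*π^7/35.
∫_0^π u² dx = 2*π^9/35, so ||u||_L² = sqrt(70)*π^(9/2)/35.
∫_0^π (u')² dx = 24*π^7/35, so ||u'||_L² = 2*sqrt(210)*π^(7/2)/35.
Ratio ||u||_L² / ||u'||_L² = sqrt(3)*π/6.
Sharp Poincaré constant on H^1_0(0, π) is C_P = L/π = 1, achieved by sin(x).
A polynomial bump cannot attain the sharp Poincaré constant (only the first sine eigenfunction does), so the ratio is strictly less than C_P, consistent with ||u||_L² ≤ C_P ||u'||_L².


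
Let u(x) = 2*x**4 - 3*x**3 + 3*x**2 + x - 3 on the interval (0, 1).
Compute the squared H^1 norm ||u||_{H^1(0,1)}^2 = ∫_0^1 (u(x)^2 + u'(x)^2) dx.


||u||_{H^1}^2 = 9253/630

The H^1 norm (squared) on an interval (0, L) is
  ||u||_{H^1}^2 = ∫_0^L u(x)^2 dx + ∫_0^L u'(x)^2 dx.
Compute u'(x) = 8*x**3 - 9*x**2 + 6*x + 1.
Then u(x)^2 = 4*x**8 - 12*x**7 + 21*x**6 - 14*x**5 - 9*x**4 + 24*x**3 - 17*x**2 - 6*x + 9 and u'(x)^2 = 64*x**6 - 144*x**5 + 177*x**4 - 92*x**3 + 18*x**2 + 12*x + 1.
Integrate each monomial from 0 to 1 using ∫_0^1 c·x^n dx = c·1^(n+1)/(n+1):
  ∫_0^1 u(x)^2 dx = ∫_0^1 (4*x^8 - 12*x^7 + 21*x^6 - 14*x^5 - 9*x^4 + 24*x^3 - 17*x^2 - 6*x + 9) dx. Term by term:
    ∫_0^1 4*x^8 dx = 4/9;  ∫_0^1 -12*x^7 dx = -3/2;  ∫_0^1 21*x^6 dx = 3;
    ∫_0^1 -14*x^5 dx = -7/3;  ∫_0^1 -9*x^4 dx = -9/5;  ∫_0^1 24*x^3 dx = 6;
    ∫_0^1 -17*x^2 dx = -17/3;  ∫_0^1 -6*x dx = -3;  ∫_0^1 9 dx = 9.
  Sum: 4/9 − 3/2 + 3 − 7/3 − 9/5 + 6 − 17/3 − 3 + 9 = 373/90.
  ∫_0^1 u'(x)^2 dx = ∫_0^1 (64*x^6 - 144*x^5 + 177*x^4 - 92*x^3 + 18*x^2 + 12*x + 1) dx. Term by term:
    ∫_0^1 64*x^6 dx = 64/7;  ∫_0^1 -144*x^5 dx = -24;  ∫_0^1 177*x^4 dx = 177/5;
    ∫_0^1 -92*x^3 dx = -23;  ∫_0^1 18*x^2 dx = 6;  ∫_0^1 12*x dx = 6;
    ∫_0^1 1 dx = 1.
  Sum: 64/7 − 24 + 177/5 − 23 + 6 + 6 + 1 = 369/35.
Adding: ||u||_{H^1}^2 = 373/90 + 369/35 = 9253/630.


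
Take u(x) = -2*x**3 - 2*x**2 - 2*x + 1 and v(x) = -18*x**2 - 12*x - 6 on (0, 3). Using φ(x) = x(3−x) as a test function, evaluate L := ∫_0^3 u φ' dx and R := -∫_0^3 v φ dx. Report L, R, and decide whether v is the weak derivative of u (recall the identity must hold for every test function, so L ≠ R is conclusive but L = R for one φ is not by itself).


LHS = 1089/10, RHS = 3267/10. No, v is not the weak derivative of u.

u(x) = -2*x**3 - 2*x**2 - 2*x + 1, classical derivative u'(x) = -6*x**2 - 4*x - 2.
φ(x) = x(3−x), so φ'(x) = 3 - 2*x.
Note φ(0) = φ(3) = 0, so the boundary term u·φ vanishes.
LHS = ∫_0^3 u(x) φ'(x) dx = ∫_0^3 (4*x^4 - 2*x^3 - 2*x^2 - 8*x + 3) dx. Term by term:
  ∫_0^3 4*x^4 dx = 972/5;  ∫_0^3 -2*x^3 dx = -81/2;  ∫_0^3 -2*x^2 dx = -18;
  ∫_0^3 -8*x dx = -36;  ∫_0^3 3 dx = 9.
Sum: 972/5 − 81/2 − 18 − 36 + 9 = 1089/10.
So LHS = 1089/10.
∫_0^3 v(x) φ(x) dx = ∫_0^3 (18*x^4 - 42*x^3 - 30*x^2 - 18*x) dx. Term by term:
  ∫_0^3 18*x^4 dx = 4374/5;  ∫_0^3 -42*x^3 dx = -1701/2;  ∫_0^3 -30*x^2 dx = -270;
  ∫_0^3 -18*x dx = -81.
Sum: 4374/5 − 1701/2 − 270 − 81 = -3267/10.
So RHS = -∫_0^3 v(x) φ(x) dx = 3267/10.
LHS − RHS = -1089/5 ≠ 0, so the identity fails.
(For a valid weak derivative the identity must hold for EVERY test function, in particular this one. The failure shows v is NOT the weak derivative of u.)
Correct weak derivative would be u'(x) = -6*x**2 - 4*x - 2.


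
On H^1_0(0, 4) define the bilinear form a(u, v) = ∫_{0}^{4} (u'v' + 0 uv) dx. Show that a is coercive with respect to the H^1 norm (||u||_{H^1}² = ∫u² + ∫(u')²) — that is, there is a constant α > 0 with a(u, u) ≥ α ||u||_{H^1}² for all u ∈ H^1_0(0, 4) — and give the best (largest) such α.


α = π^2/(π^2 + 16)

Coercivity of a(·,·) on H^1_0(0, 4) means a(u, u) ≥ α ||u||_{H^1}² for every u ∈ H^1_0.
The interval has length L = 4, and Poincaré/coercivity depend only on L. Here a(u, u) = ∫(u')² + (0)·∫u².
Here c = 0, so a(u,u) = ∫(u')² alone. The condition a(u,u) ≥ α||u||_{H^1}² reads (1−α)∫(u')² ≥ (α−c)∫u². Any admissible α is ≤ 1 (rapidly oscillating u have ∫u²/∫(u')² → 0), and α = 1 would force 0 ≥ (1−c)∫u², impossible since c < 1; so 1−α > 0. By the sharp Poincaré inequality on H^1_0 of an interval of length L, ∫(u')² ≥ (π/L)²∫u² with equality for the first sine mode sin(π(x−x₀)/L) (x₀ the left endpoint), so the inequality holds for all u iff (1−α)(π/L)² ≥ α − c, i.e. α ≤ ((π/L)² + c)/((π/L)² + 1) = (1 + c(L/π)²)/(1 + (L/π)²). (Direct route, valid since c ≤ 0: Poincaré gives c∫u² ≥ c(L/π)²∫(u')², so a(u,u) ≥ (1 + c(L/π)²)∫(u')², while ||u||_{H^1}² ≤ (1 + (L/π)²)∫(u')²; dividing yields the same α.) With (π/L)² = π^2/16 and c = 0, the largest admissible constant is α = ((π/L)² + c)/((π/L)² + 1).
Simplifying, α = π^2/(π^2 + 16).


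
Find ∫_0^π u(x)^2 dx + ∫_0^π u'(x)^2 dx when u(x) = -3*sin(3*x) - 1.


||u||_{H^1(0,π)}^2 = 4 + 46*π

u'(x) = -9*cos(3*x).
Expand u² and (u')² and integrate term by term on (0, π), using: for integers n ≥ 1, ∫_0^π sin²(nx) dx = ∫_0^π cos²(nx) dx = π/2; for n ≠ n', ∫_0^π sin(nx)sin(n'x) dx = ∫_0^π cos(nx)cos(n'x) dx = 0; and by product-to-sum, ∫_0^π sin(nx)cos(n'x) dx = ½∫_0^π [sin((n+n')x) + sin((n−n')x)] dx, which is 0 when n+n' is even and 2n/(n²−n'²) when n+n' is odd (it need not vanish on (0, π)). For the constant mode: ∫_0^π 1 dx = π, ∫_0^π cos(nx) dx = 0, ∫_0^π sin(nx) dx = (1−(−1)^n)/n.
  u² squared terms: (-1)²·∫1 dx = 1·π = π;  (-3)²·∫sin(3x)² dx = 9·π/2 = 9*π/2.
  u² cross terms: 2·(-1)·(-3)·∫1·sin(3x) dx = 6·(2/3) = 4.
  So ∫_0^π u² dx = π + 9*π/2 + 4 = 4 + 11*π/2.
  (u')² squared terms: (-9)²·∫cos(3x)² dx = 81·π/2 = 81*π/2.
  So ∫_0^π (u')² dx = 81*π/2.
||u||_{H^1}^2 = (4 + 11*π/2) + (81*π/2) = 4 + 46*π.


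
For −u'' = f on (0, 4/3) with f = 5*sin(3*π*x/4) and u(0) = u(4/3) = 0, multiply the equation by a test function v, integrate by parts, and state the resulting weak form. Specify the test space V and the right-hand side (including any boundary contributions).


V = H^1_0(0, 4/3) (so v(0) = v(4/3) = 0); weak form: ∫_0^4/3 u'v' dx = ∫_0^4/3 (5*sin(3*π*x/4)) v dx for all v ∈ V.

Multiply both sides by a test function v and integrate from 0 to 4/3:
  ∫_0^4/3 −u''(x) v(x) dx = ∫_0^4/3 f(x) v(x) dx.
Integrate the LHS by parts once:
  ∫_0^4/3 −u'' v dx = −[u'(x) v(x)]_0^4/3 + ∫_0^4/3 u'(x) v'(x) dx.
Thus ∫_0^4/3 u'(x) v'(x) dx = ∫_0^4/3 f(x) v(x) dx + [u'(x) v(x)]_0^4/3.
Choose V so that boundary terms are either known or forced to vanish.
u is Dirichlet: u(0) = u(4/3) = 0. Let V = H^1_0(0, 4/3); then v(0) = v(4/3) = 0, and [u' v]_0^4/3 = 0.
Weak formulation: find u (satisfying any essential BC) such that ∫_0^4/3 u'(x) v'(x) dx = ∫_0^4/3 f v dx for all v ∈ V.
Substituting f(x) = 5*sin(3*π*x/4), the right-hand side is ∫_0^4/3 (5*sin(3*π*x/4)) v dx.


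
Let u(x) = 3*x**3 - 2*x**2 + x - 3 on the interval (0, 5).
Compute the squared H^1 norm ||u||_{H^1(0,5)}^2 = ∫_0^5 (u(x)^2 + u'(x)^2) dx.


||u||_{H^1}^2 = 4755125/42

The H^1 norm (squared) on an interval (0, L) is
  ||u||_{H^1}^2 = ∫_0^L u(x)^2 dx + ∫_0^L u'(x)^2 dx.
Compute u'(x) = 9*x**2 - 4*x + 1.
Then u(x)^2 = 9*x**6 - 12*x**5 + 10*x**4 - 22*x**3 + 13*x**2 - 6*x + 9 and u'(x)^2 = 81*x**4 - 72*x**3 + 34*x**2 - 8*x + 1.
Integrate each monomial from 0 to 5 using ∫_0^5 c·x^n dx = c·5^(n+1)/(n+1):
  ∫_0^5 u(x)^2 dx = ∫_0^5 (9*x^6 - 12*x^5 + 10*x^4 - 22*x^3 + 13*x^2 - 6*x + 9) dx. Term by term:
    ∫_0^5 9*x^6 dx = 703125/7;  ∫_0^5 -12*x^5 dx = -31250;  ∫_0^5 10*x^4 dx = 6250;
    ∫_0^5 -22*x^3 dx = -6875/2;  ∫_0^5 13*x^2 dx = 1625/3;  ∫_0^5 -6*x dx = -75;
    ∫_0^5 9 dx = 45.
  Sum: 703125/7 − 31250 + 6250 − 6875/2 + 1625/3 − 75 + 45 = 3045865/42.
  ∫_0^5 u'(x)^2 dx = ∫_0^5 (81*x^4 - 72*x^3 + 34*x^2 - 8*x + 1) dx. Term by term:
    ∫_0^5 81*x^4 dx = 50625;  ∫_0^5 -72*x^3 dx = -11250;  ∫_0^5 34*x^2 dx = 4250/3;
    ∫_0^5 -8*x dx = -100;  ∫_0^5 1 dx = 5.
  Sum: 50625 − 11250 + 4250/3 − 100 + 5 = 122090/3.
Adding: ||u||_{H^1}^2 = 3045865/42 + 122090/3 = 4755125/42.


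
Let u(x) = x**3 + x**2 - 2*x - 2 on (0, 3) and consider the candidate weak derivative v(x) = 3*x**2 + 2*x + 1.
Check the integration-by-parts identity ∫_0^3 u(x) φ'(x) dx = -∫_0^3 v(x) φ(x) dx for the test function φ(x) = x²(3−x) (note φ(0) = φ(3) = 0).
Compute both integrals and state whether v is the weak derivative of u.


LHS = -837/10, RHS = -2079/20. No, v is not the weak derivative of u.

u(x) = x**3 + x**2 - 2*x - 2, classical derivative u'(x) = 3*x**2 + 2*x - 2.
φ(x) = x²(3−x), so φ'(x) = 3*x*(2 - x).
Note φ(0) = φ(3) = 0, so the boundary term u·φ vanishes.
LHS = ∫_0^3 u(x) φ'(x) dx = ∫_0^3 (-3*x^5 + 3*x^4 + 12*x^3 - 6*x^2 - 12*x) dx. Term by term:
  ∫_0^3 -3*x^5 dx = -729/2;  ∫_0^3 3*x^4 dx = 729/5;  ∫_0^3 12*x^3 dx = 243;
  ∫_0^3 -6*x^2 dx = -54;  ∫_0^3 -12*x dx = -54.
Sum: -729/2 + 729/5 + 243 − 54 − 54 = -837/10.
So LHS = -837/10.
∫_0^3 v(x) φ(x) dx = ∫_0^3 (-3*x^5 + 7*x^4 + 5*x^3 + 3*x^2) dx. Term by term:
  ∫_0^3 -3*x^5 dx = -729/2;  ∫_0^3 7*x^4 dx = 1701/5;  ∫_0^3 5*x^3 dx = 405/4;
  ∫_0^3 3*x^2 dx = 27.
Sum: -729/2 + 1701/5 + 405/4 + 27 = 2079/20.
So RHS = -∫_0^3 v(x) φ(x) dx = -2079/20.
LHS − RHS = 81/4 ≠ 0, so the identity fails.
(For a valid weak derivative the identity must hold for EVERY test function, in particular this one. The failure shows v is NOT the weak derivative of u.)
Correct weak derivative would be u'(x) = 3*x**2 + 2*x - 2.


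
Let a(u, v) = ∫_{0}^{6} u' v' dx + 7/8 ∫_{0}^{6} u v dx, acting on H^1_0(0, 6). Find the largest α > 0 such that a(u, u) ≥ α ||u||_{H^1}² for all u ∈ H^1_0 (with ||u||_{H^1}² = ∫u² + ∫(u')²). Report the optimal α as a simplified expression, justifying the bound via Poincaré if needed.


α = (π^2 + 63/2)/(π^2 + 36)

Coercivity of a(·,·) on H^1_0(0, 6) means a(u, u) ≥ α ||u||_{H^1}² for every u ∈ H^1_0.
The interval has length L = 6, and Poincaré/coercivity depend only on L. Here a(u, u) = ∫(u')² + (7/8)·∫u².
Here 0 < c = 7/8 < 1. The condition a(u,u) ≥ α||u||_{H^1}² reads (1−α)∫(u')² ≥ (α−c)∫u². Any admissible α is ≤ 1 (rapidly oscillating u have ∫u²/∫(u')² → 0), and α = 1 would force 0 ≥ (1−c)∫u², impossible since c < 1; so 1−α > 0. By the sharp Poincaré inequality on H^1_0 of an interval of length L, ∫(u')² ≥ (π/L)²∫u² with equality for the first sine mode sin(π(x−x₀)/L) (x₀ the left endpoint), so the inequality holds for all u iff (1−α)(π/L)² ≥ α − c, i.e. α ≤ ((π/L)² + c)/((π/L)² + 1) = (1 + c(L/π)²)/(1 + (L/π)²). With (π/L)² = π^2/36 and c = 7/8, the largest admissible constant is α = ((π/L)² + c)/((π/L)² + 1).
Simplifying, α = (π^2 + 63/2)/(π^2 + 36).


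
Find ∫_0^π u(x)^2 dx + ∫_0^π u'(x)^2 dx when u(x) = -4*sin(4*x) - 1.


||u||_{H^1(0,π)}^2 = 137*π

u'(x) = -16*cos(4*x).
Expand u² and (u')² and integrate term by term on (0, π), using: for integers n ≥ 1, ∫_0^π sin²(nx) dx = ∫_0^π cos²(nx) dx = π/2; for n ≠ n', ∫_0^π sin(nx)sin(n'x) dx = ∫_0^π cos(nx)cos(n'x) dx = 0; and by product-to-sum, ∫_0^π sin(nx)cos(n'x) dx = ½∫_0^π [sin((n+n')x) + sin((n−n')x)] dx, which is 0 when n+n' is even and 2n/(n²−n'²) when n+n' is odd (it need not vanish on (0, π)). For the constant mode: ∫_0^π 1 dx = π, ∫_0^π cos(nx) dx = 0, ∫_0^π sin(nx) dx = (1−(−1)^n)/n.
  u² squared terms: (-1)²·∫1 dx = 1·π = π;  (-4)²·∫sin(4x)² dx = 16·π/2 = 8*π.
  u² cross terms: 2·(-1)·(-4)·∫1·sin(4x) dx = 8·(0) = 0.
  So ∫_0^π u² dx = π + 8*π + 0 = 9*π.
  (u')² squared terms: (-16)²·∫cos(4x)² dx = 256·π/2 = 128*π.
  So ∫_0^π (u')² dx = 128*π.
||u||_{H^1}^2 = (9*π) + (128*π) = 137*π.


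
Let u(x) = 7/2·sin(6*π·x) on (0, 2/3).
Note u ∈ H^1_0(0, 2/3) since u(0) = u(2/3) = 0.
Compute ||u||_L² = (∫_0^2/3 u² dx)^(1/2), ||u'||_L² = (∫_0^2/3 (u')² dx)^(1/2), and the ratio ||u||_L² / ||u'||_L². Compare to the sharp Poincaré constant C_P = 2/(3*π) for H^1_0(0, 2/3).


||u||_L² / ||u'||_L² = 1/(6*π) < C_P = 2/(3*π).

u(x) = 7/2·sin(6*π·x), so u'(x) = 21*π*cos(6*π*x).
Writing u(x) = A·sin(kπx/L) with A = 7/2 and k = 4, use ∫_0^L sin²(kπx/L) dx = L/2 and ∫_0^L cos²(kπx/L) dx = L/2.
u² = 49/4·sin²(6*π·x) and (u')² = 441*π^2·cos²(6*π·x), and each of sin², cos² integrates to L/2 = 1/3 over (0, 2/3).
∫_0^2/3 u² dx = 49/12, so ||u||_L² = 7*sqrt(3)/6.
∫_0^2/3 (u')² dx = 147*π^2, so ||u'||_L² = 7*sqrt(3)*π.
Ratio ||u||_L² / ||u'||_L² = 1/(6*π).
Sharp Poincaré constant on H^1_0(0, 2/3) is C_P = L/π = 2/(3*π), achieved by sin(3*π/2·x).
This is the k = 4 harmonic; the ratio L/(kπ) is strictly less than C_P = L/π, consistent with the sharp inequality ||u||_L² ≤ C_P ||u'||_L².


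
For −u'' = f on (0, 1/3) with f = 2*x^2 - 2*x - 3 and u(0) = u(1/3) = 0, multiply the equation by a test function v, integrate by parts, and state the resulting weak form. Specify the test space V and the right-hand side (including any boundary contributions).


V = H^1_0(0, 1/3) (so v(0) = v(1/3) = 0); weak form: ∫_0^1/3 u'v' dx = ∫_0^1/3 (2*x^2 - 2*x - 3) v dx for all v ∈ V.

Multiply both sides by a test function v and integrate from 0 to 1/3:
  ∫_0^1/3 −u''(x) v(x) dx = ∫_0^1/3 f(x) v(x) dx.
Integrate the LHS by parts once:
  ∫_0^1/3 −u'' v dx = −[u'(x) v(x)]_0^1/3 + ∫_0^1/3 u'(x) v'(x) dx.
Thus ∫_0^1/3 u'(x) v'(x) dx = ∫_0^1/3 f(x) v(x) dx + [u'(x) v(x)]_0^1/3.
Choose V so that boundary terms are either known or forced to vanish.
u is Dirichlet: u(0) = u(1/3) = 0. Let V = H^1_0(0, 1/3); then v(0) = v(1/3) = 0, and [u' v]_0^1/3 = 0.
Weak formulation: find u (satisfying any essential BC) such that ∫_0^1/3 u'(x) v'(x) dx = ∫_0^1/3 f v dx for all v ∈ V.
Substituting f(x) = 2*x^2 - 2*x - 3, the right-hand side is ∫_0^1/3 (2*x^2 - 2*x - 3) v dx.


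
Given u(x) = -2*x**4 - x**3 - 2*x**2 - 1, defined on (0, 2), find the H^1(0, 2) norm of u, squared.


||u||_{H^1}^2 = 920686/315

The H^1 norm (squared) on an interval (0, L) is
  ||u||_{H^1}^2 = ∫_0^L u(x)^2 dx + ∫_0^L u'(x)^2 dx.
Compute u'(x) = -8*x**3 - 3*x**2 - 4*x.
Then u(x)^2 = 4*x**8 + 4*x**7 + 9*x**6 + 4*x**5 + 8*x**4 + 2*x**3 + 4*x**2 + 1 and u'(x)^2 = 64*x**6 + 48*x**5 + 73*x**4 + 24*x**3 + 16*x**2.
Integrate each monomial from 0 to 2 using ∫_0^2 c·x^n dx = c·2^(n+1)/(n+1):
  ∫_0^2 u(x)^2 dx = ∫_0^2 (4*x^8 + 4*x^7 + 9*x^6 + 4*x^5 + 8*x^4 + 2*x^3 + 4*x^2 + 1) dx. Term by term:
    ∫_0^2 4*x^8 dx = 2048/9;  ∫_0^2 4*x^7 dx = 128;  ∫_0^2 9*x^6 dx = 1152/7;
    ∫_0^2 4*x^5 dx = 128/3;  ∫_0^2 8*x^4 dx = 256/5;  ∫_0^2 2*x^3 dx = 8;
    ∫_0^2 4*x^2 dx = 32/3;  ∫_0^2 1 dx = 2.
  Sum: 2048/9 + 128 + 1152/7 + 128/3 + 256/5 + 8 + 32/3 + 2 = 199918/315.
  ∫_0^2 u'(x)^2 dx = ∫_0^2 (64*x^6 + 48*x^5 + 73*x^4 + 24*x^3 + 16*x^2) dx. Term by term:
    ∫_0^2 64*x^6 dx = 8192/7;  ∫_0^2 48*x^5 dx = 512;  ∫_0^2 73*x^4 dx = 2336/5;
    ∫_0^2 24*x^3 dx = 96;  ∫_0^2 16*x^2 dx = 128/3.
  Sum: 8192/7 + 512 + 2336/5 + 96 + 128/3 = 240256/105.
Adding: ||u||_{H^1}^2 = 199918/315 + 240256/105 = 920686/315.


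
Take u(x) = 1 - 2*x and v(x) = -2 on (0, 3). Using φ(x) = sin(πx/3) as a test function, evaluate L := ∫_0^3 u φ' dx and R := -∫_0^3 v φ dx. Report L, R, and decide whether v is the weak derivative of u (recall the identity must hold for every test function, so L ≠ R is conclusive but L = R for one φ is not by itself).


LHS = 12/π, RHS = 12/π. Yes, v = u' weakly.

u(x) = 1 - 2*x, classical derivative u'(x) = -2.
φ(x) = sin(πx/3), so φ'(x) = π*cos(π*x/3)/3.
Note φ(0) = φ(3) = 0, so the boundary term u·φ vanishes.
LHS = ∫_0^3 u(x) φ'(x) dx = ∫_0^3 (-2*π*x*cos(π*x/3)/3 + π*cos(π*x/3)/3) dx. Term by term:
  ∫_0^3 π*cos(π*x/3)/3 dx = 0;  ∫_0^3 -2*π*x*cos(π*x/3)/3 dx = 12/π.
Sum: 0 + 12/π = 12/π.
So LHS = 12/π.
∫_0^3 v(x) φ(x) dx = ∫_0^3 (-2*sin(π*x/3)) dx. Term by term:
  ∫_0^3 -2*sin(π*x/3) dx = -12/π.
So RHS = -∫_0^3 v(x) φ(x) dx = 12/π.
LHS = RHS, so the identity holds for this test φ.
Moreover u is smooth here and v(x) = u'(x) = -2 pointwise, so the identity holds for every test function. Hence v is the weak derivative of u.


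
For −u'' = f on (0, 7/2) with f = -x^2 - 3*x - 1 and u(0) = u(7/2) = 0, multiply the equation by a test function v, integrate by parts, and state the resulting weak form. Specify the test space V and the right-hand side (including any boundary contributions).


V = H^1_0(0, 7/2) (so v(0) = v(7/2) = 0); weak form: ∫_0^7/2 u'v' dx = ∫_0^7/2 (-x^2 - 3*x - 1) v dx for all v ∈ V.

Multiply both sides by a test function v and integrate from 0 to 7/2:
  ∫_0^7/2 −u''(x) v(x) dx = ∫_0^7/2 f(x) v(x) dx.
Integrate the LHS by parts once:
  ∫_0^7/2 −u'' v dx = −[u'(x) v(x)]_0^7/2 + ∫_0^7/2 u'(x) v'(x) dx.
Thus ∫_0^7/2 u'(x) v'(x) dx = ∫_0^7/2 f(x) v(x) dx + [u'(x) v(x)]_0^7/2.
Choose V so that boundary terms are either known or forced to vanish.
u is Dirichlet: u(0) = u(7/2) = 0. Let V = H^1_0(0, 7/2); then v(0) = v(7/2) = 0, and [u' v]_0^7/2 = 0.
Weak formulation: find u (satisfying any essential BC) such that ∫_0^7/2 u'(x) v'(x) dx = ∫_0^7/2 f v dx for all v ∈ V.
Substituting f(x) = -x^2 - 3*x - 1, the right-hand side is ∫_0^7/2 (-x^2 - 3*x - 1) v dx.


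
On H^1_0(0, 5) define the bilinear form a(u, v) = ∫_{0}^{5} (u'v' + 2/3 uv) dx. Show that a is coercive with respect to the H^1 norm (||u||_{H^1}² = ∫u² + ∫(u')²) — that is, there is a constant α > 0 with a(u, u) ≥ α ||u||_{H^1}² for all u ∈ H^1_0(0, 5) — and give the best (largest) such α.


α = (π^2 + 50/3)/(π^2 + 25)

Coercivity of a(·,·) on H^1_0(0, 5) means a(u, u) ≥ α ||u||_{H^1}² for every u ∈ H^1_0.
The interval has length L = 5, and Poincaré/coercivity depend only on L. Here a(u, u) = ∫(u')² + (2/3)·∫u².
Here 0 < c = 2/3 < 1. The condition a(u,u) ≥ α||u||_{H^1}² reads (1−α)∫(u')² ≥ (α−c)∫u². Any admissible α is ≤ 1 (rapidly oscillating u have ∫u²/∫(u')² → 0), and α = 1 would force 0 ≥ (1−c)∫u², impossible since c < 1; so 1−α > 0. By the sharp Poincaré inequality on H^1_0 of an interval of length L, ∫(u')² ≥ (π/L)²∫u² with equality for the first sine mode sin(π(x−x₀)/L) (x₀ the left endpoint), so the inequality holds for all u iff (1−α)(π/L)² ≥ α − c, i.e. α ≤ ((π/L)² + c)/((π/L)² + 1) = (1 + c(L/π)²)/(1 + (L/π)²). With (π/L)² = π^2/25 and c = 2/3, the largest admissible constant is α = ((π/L)² + c)/((π/L)² + 1).
Simplifying, α = (π^2 + 50/3)/(π^2 + 25).
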